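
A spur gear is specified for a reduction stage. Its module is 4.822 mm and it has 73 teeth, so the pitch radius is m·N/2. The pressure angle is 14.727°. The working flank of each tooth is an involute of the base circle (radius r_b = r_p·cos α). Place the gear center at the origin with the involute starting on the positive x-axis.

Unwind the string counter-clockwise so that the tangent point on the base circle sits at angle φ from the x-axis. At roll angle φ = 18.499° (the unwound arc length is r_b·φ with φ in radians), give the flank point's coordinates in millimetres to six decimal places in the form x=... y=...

pitch radius r_p = m·N/2 = 4.822·73/2 = 176.003000
base radius r_b = r_p·cos α = 176.003000·cos 14.727° = 170.220961
roll angle φ = 18.499° = 0.32286846 rad
x = r_b·(cos φ + φ·sin φ) = 170.220961·(0.94832919 + 0.32286846·0.31728810) = 178.863337
y = r_b·(sin φ − φ·cos φ) = 170.220961·(0.31728810 − 0.32286846·0.94832919) = 1.889882

x=178.863337 y=1.889882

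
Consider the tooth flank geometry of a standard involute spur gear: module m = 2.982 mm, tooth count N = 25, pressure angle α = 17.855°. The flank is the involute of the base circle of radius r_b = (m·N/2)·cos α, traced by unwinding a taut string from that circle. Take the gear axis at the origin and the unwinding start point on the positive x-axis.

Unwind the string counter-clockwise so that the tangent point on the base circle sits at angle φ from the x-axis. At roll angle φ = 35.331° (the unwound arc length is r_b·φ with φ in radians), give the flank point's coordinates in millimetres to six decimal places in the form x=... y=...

pitch radius r_p = m·N/2 = 2.982·25/2 = 37.275000
base radius r_b = r_p·cos α = 37.275000·cos 17.855° = 35.479669
roll angle φ = 35.331° = 0.61664228 rad
x = r_b·(cos φ + φ·sin φ) = 35.479669·(0.81582482 + 0.61664228·0.57829911) = 41.597375
y = r_b·(sin φ − φ·cos φ) = 35.479669·(0.57829911 − 0.61664228·0.81582482) = 2.669030

x=41.597375 y=2.669030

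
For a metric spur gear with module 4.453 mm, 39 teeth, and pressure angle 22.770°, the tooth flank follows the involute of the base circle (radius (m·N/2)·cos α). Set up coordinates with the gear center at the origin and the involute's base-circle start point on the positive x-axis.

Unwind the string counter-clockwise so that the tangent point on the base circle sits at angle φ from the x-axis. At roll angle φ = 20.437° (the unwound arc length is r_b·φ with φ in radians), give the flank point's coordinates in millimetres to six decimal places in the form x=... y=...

pitch radius r_p = m·N/2 = 4.453·39/2 = 86.833500
base radius r_b = r_p·cos α = 86.833500·cos 22.770° = 80.066212
roll angle φ = 20.437° = 0.35669294 rad
x = r_b·(cos φ + φ·sin φ) = 80.066212·(0.93705670 + 0.35669294·0.34917724) = 84.998751
y = r_b·(sin φ − φ·cos φ) = 80.066212·(0.34917724 − 0.35669294·0.93705670) = 1.195848

x=84.998751 y=1.195848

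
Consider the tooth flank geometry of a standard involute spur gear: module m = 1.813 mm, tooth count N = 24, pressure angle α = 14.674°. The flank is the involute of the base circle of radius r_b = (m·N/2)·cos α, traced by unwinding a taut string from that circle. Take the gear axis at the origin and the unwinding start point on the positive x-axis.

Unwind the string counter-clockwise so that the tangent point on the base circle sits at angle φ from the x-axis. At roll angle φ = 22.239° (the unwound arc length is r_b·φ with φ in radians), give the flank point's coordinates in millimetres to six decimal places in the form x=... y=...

x=22.572544 y=0.404089

pitch radius r_p = m·N/2 = 1.813·24/2 = 21.756000
base radius r_b = r_p·cos α = 21.756000·cos 14.674° = 21.046380
roll angle φ = 22.239° = 0.38814377 rad
x = r_b·(cos φ + φ·sin φ) = 21.046380·(0.92561318 + 0.38814377·0.37847092) = 22.572544
y = r_b·(sin φ − φ·cos φ) = 21.046380·(0.37847092 − 0.38814377·0.92561318) = 0.404089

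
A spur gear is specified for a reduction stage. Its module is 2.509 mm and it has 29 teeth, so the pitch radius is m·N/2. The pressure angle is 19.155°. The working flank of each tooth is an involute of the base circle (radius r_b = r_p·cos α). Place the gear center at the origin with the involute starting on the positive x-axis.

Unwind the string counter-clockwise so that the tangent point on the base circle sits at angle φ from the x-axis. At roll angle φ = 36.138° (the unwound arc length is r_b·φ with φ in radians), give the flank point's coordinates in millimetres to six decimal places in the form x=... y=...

x=40.537042 y=2.761590

pitch radius r_p = m·N/2 = 2.509·29/2 = 36.380500
base radius r_b = r_p·cos α = 36.380500·cos 19.155° = 34.366271
roll angle φ = 36.138° = 0.63072709 rad
x = r_b·(cos φ + φ·sin φ) = 34.366271·(0.80759894 + 0.63072709·0.58973211) = 40.537042
y = r_b·(sin φ − φ·cos φ) = 34.366271·(0.58973211 − 0.63072709·0.80759894) = 2.761590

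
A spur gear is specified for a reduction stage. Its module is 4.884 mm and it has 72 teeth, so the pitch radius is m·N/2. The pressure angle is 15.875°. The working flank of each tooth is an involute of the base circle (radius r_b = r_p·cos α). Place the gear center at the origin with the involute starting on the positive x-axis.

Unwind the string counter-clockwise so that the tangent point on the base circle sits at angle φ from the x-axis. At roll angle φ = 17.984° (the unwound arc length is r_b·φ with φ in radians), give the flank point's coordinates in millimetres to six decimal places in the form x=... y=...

x=177.244955 y=1.726137

pitch radius r_p = m·N/2 = 4.884·72/2 = 175.824000
base radius r_b = r_p·cos α = 175.824000·cos 15.875° = 169.118205
roll angle φ = 17.984° = 0.31388001 rad
x = r_b·(cos φ + φ·sin φ) = 169.118205·(0.95114277 + 0.31388001·0.30875140) = 177.244955
y = r_b·(sin φ − φ·cos φ) = 169.118205·(0.30875140 − 0.31388001·0.95114277) = 1.726137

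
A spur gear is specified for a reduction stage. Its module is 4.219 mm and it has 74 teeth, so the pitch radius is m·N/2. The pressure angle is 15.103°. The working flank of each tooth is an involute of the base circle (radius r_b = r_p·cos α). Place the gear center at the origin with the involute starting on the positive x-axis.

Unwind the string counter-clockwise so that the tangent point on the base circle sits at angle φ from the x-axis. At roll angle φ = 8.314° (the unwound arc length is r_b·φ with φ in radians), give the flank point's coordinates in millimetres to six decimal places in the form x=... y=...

x=152.289384 y=0.153169

pitch radius r_p = m·N/2 = 4.219·74/2 = 156.103000
base radius r_b = r_p·cos α = 156.103000·cos 15.103° = 150.711045
roll angle φ = 8.314° = 0.14510667 rad
x = r_b·(cos φ + φ·sin φ) = 150.711045·(0.98949049 + 0.14510667·0.14459798) = 152.289384
y = r_b·(sin φ − φ·cos φ) = 150.711045·(0.14459798 − 0.14510667·0.98949049) = 0.153169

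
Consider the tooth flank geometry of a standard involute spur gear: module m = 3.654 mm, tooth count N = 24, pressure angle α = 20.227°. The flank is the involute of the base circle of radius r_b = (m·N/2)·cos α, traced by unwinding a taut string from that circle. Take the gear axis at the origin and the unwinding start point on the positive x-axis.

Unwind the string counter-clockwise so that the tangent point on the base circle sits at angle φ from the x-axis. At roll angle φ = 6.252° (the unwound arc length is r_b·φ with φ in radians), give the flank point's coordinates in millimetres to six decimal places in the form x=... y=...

x=41.388119 y=0.017797

pitch radius r_p = m·N/2 = 3.654·24/2 = 43.848000
base radius r_b = r_p·cos α = 43.848000·cos 20.227° = 41.143903
roll angle φ = 6.252° = 0.10911798 rad
x = r_b·(cos φ + φ·sin φ) = 41.143903·(0.99405254 + 0.10911798·0.10890157) = 41.388119
y = r_b·(sin φ − φ·cos φ) = 41.143903·(0.10890157 − 0.10911798·0.99405254) = 0.017797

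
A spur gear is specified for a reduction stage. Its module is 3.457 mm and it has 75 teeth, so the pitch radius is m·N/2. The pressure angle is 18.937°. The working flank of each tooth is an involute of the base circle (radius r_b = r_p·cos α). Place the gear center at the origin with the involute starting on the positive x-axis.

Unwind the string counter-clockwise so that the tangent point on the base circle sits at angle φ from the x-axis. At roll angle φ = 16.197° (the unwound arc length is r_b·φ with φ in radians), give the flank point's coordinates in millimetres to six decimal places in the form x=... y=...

pitch radius r_p = m·N/2 = 3.457·75/2 = 129.637500
base radius r_b = r_p·cos α = 129.637500·cos 18.937° = 122.620998
roll angle φ = 16.197° = 0.28269098 rad
x = r_b·(cos φ + φ·sin φ) = 122.620998·(0.96030829 + 0.28269098·0.27894082) = 127.423124
y = r_b·(sin φ − φ·cos φ) = 122.620998·(0.27894082 − 0.28269098·0.96030829) = 0.916020

x=127.423124 y=0.916020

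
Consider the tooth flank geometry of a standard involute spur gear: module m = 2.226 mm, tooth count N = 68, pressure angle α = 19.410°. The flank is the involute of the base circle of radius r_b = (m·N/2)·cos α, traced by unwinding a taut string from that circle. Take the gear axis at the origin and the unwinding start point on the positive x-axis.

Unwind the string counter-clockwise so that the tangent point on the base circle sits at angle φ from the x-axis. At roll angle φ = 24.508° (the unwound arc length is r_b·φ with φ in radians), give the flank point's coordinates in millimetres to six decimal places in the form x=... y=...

pitch radius r_p = m·N/2 = 2.226·68/2 = 75.684000
base radius r_b = r_p·cos α = 75.684000·cos 19.410° = 71.382475
roll angle φ = 24.508° = 0.42774529 rad
x = r_b·(cos φ + φ·sin φ) = 71.382475·(0.90990336 + 0.42774529·0.41482029) = 77.617077
y = r_b·(sin φ − φ·cos φ) = 71.382475·(0.41482029 − 0.42774529·0.90990336) = 1.828349

x=77.617077 y=1.828349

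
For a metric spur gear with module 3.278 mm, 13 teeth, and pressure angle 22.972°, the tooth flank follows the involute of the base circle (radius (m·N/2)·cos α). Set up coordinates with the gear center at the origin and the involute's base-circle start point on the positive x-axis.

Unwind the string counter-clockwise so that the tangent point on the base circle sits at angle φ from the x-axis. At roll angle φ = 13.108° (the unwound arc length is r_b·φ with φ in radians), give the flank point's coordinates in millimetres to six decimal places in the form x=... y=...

x=20.123942 y=0.077890

pitch radius r_p = m·N/2 = 3.278·13/2 = 21.307000
base radius r_b = r_p·cos α = 21.307000·cos 22.972° = 19.617263
roll angle φ = 13.108° = 0.22877776 rad
x = r_b·(cos φ + φ·sin φ) = 19.617263·(0.97394431 + 0.22877776·0.22678730) = 20.123942
y = r_b·(sin φ − φ·cos φ) = 19.617263·(0.22678730 − 0.22877776·0.97394431) = 0.077890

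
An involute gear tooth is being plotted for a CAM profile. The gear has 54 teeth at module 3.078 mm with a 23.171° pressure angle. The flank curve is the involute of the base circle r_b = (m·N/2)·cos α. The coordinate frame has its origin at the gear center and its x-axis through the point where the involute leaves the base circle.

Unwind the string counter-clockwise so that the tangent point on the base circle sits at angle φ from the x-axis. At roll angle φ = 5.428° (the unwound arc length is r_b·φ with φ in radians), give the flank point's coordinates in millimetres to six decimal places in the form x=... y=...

pitch radius r_p = m·N/2 = 3.078·54/2 = 83.106000
base radius r_b = r_p·cos α = 83.106000·cos 23.171° = 76.402222
roll angle φ = 5.428° = 0.09473647 rad
x = r_b·(cos φ + φ·sin φ) = 76.402222·(0.99551586 + 0.09473647·0.09459483) = 76.744308
y = r_b·(sin φ − φ·cos φ) = 76.402222·(0.09459483 − 0.09473647·0.99551586) = 0.021634

x=76.744308 y=0.021634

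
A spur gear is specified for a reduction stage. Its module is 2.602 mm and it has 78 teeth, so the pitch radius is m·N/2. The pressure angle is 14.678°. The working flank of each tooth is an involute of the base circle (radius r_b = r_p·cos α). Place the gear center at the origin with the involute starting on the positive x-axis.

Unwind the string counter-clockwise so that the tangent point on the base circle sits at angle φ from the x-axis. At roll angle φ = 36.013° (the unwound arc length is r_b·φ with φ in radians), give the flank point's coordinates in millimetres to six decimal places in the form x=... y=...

pitch radius r_p = m·N/2 = 2.602·78/2 = 101.478000
base radius r_b = r_p·cos α = 101.478000·cos 14.678° = 98.166277
roll angle φ = 36.013° = 0.62854542 rad
x = r_b·(cos φ + φ·sin φ) = 98.166277·(0.80888361 + 0.62854542·0.58796880) = 115.683923
y = r_b·(sin φ − φ·cos φ) = 98.166277·(0.58796880 − 0.62854542·0.80888361) = 7.809000

x=115.683923 y=7.809000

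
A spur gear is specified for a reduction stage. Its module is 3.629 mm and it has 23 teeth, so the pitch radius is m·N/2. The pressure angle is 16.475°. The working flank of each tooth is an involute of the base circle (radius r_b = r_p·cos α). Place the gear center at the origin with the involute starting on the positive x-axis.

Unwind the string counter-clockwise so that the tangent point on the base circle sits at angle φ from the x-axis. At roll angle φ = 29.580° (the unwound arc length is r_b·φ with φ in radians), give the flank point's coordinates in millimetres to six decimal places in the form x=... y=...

x=45.003257 y=1.787160

pitch radius r_p = m·N/2 = 3.629·23/2 = 41.733500
base radius r_b = r_p·cos α = 41.733500·cos 16.475° = 40.020071
roll angle φ = 29.580° = 0.51626839 rad
x = r_b·(cos φ + φ·sin φ) = 40.020071·(0.86966729 + 0.51626839·0.49363833) = 45.003257
y = r_b·(sin φ − φ·cos φ) = 40.020071·(0.49363833 − 0.51626839·0.86966729) = 1.787160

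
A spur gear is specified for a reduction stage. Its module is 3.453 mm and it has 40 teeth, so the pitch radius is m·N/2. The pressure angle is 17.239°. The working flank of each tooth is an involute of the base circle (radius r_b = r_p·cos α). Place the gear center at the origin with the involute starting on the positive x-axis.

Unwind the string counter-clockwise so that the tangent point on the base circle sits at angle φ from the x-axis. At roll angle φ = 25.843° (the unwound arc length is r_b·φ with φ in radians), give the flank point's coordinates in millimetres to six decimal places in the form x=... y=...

pitch radius r_p = m·N/2 = 3.453·40/2 = 69.060000
base radius r_b = r_p·cos α = 69.060000·cos 17.239° = 65.957608
roll angle φ = 25.843° = 0.45104544 rad
x = r_b·(cos φ + φ·sin φ) = 65.957608·(0.89999188 + 0.45104544·0.43590666) = 72.329482
y = r_b·(sin φ − φ·cos φ) = 65.957608·(0.43590666 − 0.45104544·0.89999188) = 1.976712

x=72.329482 y=1.976712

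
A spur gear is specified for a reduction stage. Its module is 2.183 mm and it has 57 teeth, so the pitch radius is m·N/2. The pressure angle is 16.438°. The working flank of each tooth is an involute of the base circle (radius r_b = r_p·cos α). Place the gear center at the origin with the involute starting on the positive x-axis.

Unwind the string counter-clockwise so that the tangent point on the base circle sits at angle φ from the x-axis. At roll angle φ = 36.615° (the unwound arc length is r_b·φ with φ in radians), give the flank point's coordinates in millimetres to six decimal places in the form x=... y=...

pitch radius r_p = m·N/2 = 2.183·57/2 = 62.215500
base radius r_b = r_p·cos α = 62.215500·cos 16.438° = 59.672535
roll angle φ = 36.615° = 0.63905231 rad
x = r_b·(cos φ + φ·sin φ) = 59.672535·(0.80266136 + 0.63905231·0.59643503) = 70.641215
y = r_b·(sin φ − φ·cos φ) = 59.672535·(0.59643503 − 0.63905231·0.80266136) = 4.982206

x=70.641215 y=4.982206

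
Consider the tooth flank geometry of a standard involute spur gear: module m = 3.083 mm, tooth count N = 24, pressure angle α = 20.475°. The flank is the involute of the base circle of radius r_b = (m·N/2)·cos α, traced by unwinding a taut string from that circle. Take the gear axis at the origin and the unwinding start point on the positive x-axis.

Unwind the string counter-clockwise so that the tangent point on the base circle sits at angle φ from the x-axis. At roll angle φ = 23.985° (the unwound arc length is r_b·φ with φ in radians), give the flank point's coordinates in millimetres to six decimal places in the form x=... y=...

x=37.563829 y=0.832748

pitch radius r_p = m·N/2 = 3.083·24/2 = 36.996000
base radius r_b = r_p·cos α = 36.996000·cos 20.475° = 34.658774
roll angle φ = 23.985° = 0.41861722 rad
x = r_b·(cos φ + φ·sin φ) = 34.658774·(0.91365191 + 0.41861722·0.40649746) = 37.563829
y = r_b·(sin φ − φ·cos φ) = 34.658774·(0.40649746 − 0.41861722·0.91365191) = 0.832748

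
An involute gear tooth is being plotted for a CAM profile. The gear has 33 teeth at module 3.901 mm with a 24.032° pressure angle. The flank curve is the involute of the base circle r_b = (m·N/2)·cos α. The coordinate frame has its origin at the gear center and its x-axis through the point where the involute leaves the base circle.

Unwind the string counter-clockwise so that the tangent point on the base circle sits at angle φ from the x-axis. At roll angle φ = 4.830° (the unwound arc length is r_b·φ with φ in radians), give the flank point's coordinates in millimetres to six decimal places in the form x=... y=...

x=58.995604 y=0.011731

pitch radius r_p = m·N/2 = 3.901·33/2 = 64.366500
base radius r_b = r_p·cos α = 64.366500·cos 24.032° = 58.787093
roll angle φ = 4.830° = 0.08429940 rad
x = r_b·(cos φ + φ·sin φ) = 58.787093·(0.99644891 + 0.08429940·0.08419959) = 58.995604
y = r_b·(sin φ − φ·cos φ) = 58.787093·(0.08419959 − 0.08429940·0.99644891) = 0.011731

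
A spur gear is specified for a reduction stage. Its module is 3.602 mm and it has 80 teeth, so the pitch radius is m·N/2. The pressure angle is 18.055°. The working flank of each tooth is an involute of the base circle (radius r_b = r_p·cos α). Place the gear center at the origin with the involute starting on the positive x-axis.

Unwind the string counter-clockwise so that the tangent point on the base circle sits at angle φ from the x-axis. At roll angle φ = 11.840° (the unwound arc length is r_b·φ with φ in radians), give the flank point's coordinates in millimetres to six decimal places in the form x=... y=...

x=139.879112 y=0.401222

pitch radius r_p = m·N/2 = 3.602·80/2 = 144.080000
base radius r_b = r_p·cos α = 144.080000·cos 18.055° = 136.985421
roll angle φ = 11.840° = 0.20664698 rad
x = r_b·(cos φ + φ·sin φ) = 136.985421·(0.97872439 + 0.20664698·0.20517938) = 139.879112
y = r_b·(sin φ − φ·cos φ) = 136.985421·(0.20517938 − 0.20664698·0.97872439) = 0.401222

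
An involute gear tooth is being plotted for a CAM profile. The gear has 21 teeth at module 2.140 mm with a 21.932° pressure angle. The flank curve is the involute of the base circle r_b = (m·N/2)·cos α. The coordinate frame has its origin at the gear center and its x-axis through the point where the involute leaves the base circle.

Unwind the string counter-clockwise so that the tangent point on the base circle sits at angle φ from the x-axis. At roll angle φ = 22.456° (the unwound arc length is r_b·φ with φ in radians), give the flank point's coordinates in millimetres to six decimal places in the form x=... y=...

x=22.383748 y=0.411907

pitch radius r_p = m·N/2 = 2.140·21/2 = 22.470000
base radius r_b = r_p·cos α = 22.470000·cos 21.932° = 20.843797
roll angle φ = 22.456° = 0.39193114 rad
x = r_b·(cos φ + φ·sin φ) = 20.843797·(0.92417314 + 0.39193114·0.38197383) = 22.383748
y = r_b·(sin φ − φ·cos φ) = 20.843797·(0.38197383 − 0.39193114·0.92417314) = 0.411907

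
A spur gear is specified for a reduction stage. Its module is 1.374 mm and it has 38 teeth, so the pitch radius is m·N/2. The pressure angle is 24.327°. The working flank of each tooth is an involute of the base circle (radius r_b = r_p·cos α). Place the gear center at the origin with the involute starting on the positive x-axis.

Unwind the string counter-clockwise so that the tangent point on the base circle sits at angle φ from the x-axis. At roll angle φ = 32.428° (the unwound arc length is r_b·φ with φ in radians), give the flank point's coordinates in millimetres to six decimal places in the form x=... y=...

x=27.298291 y=1.392047

pitch radius r_p = m·N/2 = 1.374·38/2 = 26.106000
base radius r_b = r_p·cos α = 26.106000·cos 24.327° = 23.788029
roll angle φ = 32.428° = 0.56597537 rad
x = r_b·(cos φ + φ·sin φ) = 23.788029·(0.84406597 + 0.56597537·0.53623935) = 27.298291
y = r_b·(sin φ − φ·cos φ) = 23.788029·(0.53623935 − 0.56597537·0.84406597) = 1.392047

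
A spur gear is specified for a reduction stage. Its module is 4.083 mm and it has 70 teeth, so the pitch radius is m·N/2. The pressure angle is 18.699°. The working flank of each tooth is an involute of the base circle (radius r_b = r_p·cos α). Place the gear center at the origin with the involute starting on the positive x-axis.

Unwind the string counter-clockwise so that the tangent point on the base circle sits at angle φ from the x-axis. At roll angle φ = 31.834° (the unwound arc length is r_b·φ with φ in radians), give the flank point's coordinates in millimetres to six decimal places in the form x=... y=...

pitch radius r_p = m·N/2 = 4.083·70/2 = 142.905000
base radius r_b = r_p·cos α = 142.905000·cos 18.699° = 135.361884
roll angle φ = 31.834° = 0.55560811 rad
x = r_b·(cos φ + φ·sin φ) = 135.361884·(0.84957984 + 0.55560811·0.52746004) = 154.670028
y = r_b·(sin φ − φ·cos φ) = 135.361884·(0.52746004 − 0.55560811·0.84957984) = 7.502647

x=154.670028 y=7.502647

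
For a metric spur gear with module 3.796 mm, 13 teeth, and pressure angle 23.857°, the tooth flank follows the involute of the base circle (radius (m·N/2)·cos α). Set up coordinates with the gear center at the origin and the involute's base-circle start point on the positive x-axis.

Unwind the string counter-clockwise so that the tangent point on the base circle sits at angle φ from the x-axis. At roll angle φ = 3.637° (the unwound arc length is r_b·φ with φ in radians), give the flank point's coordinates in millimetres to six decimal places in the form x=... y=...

x=22.611216 y=0.001923

pitch radius r_p = m·N/2 = 3.796·13/2 = 24.674000
base radius r_b = r_p·cos α = 24.674000·cos 23.857° = 22.565798
roll angle φ = 3.637° = 0.06347762 rad
x = r_b·(cos φ + φ·sin φ) = 22.565798·(0.99798597 + 0.06347762·0.06343500) = 22.611216
y = r_b·(sin φ − φ·cos φ) = 22.565798·(0.06343500 − 0.06347762·0.99798597) = 0.001923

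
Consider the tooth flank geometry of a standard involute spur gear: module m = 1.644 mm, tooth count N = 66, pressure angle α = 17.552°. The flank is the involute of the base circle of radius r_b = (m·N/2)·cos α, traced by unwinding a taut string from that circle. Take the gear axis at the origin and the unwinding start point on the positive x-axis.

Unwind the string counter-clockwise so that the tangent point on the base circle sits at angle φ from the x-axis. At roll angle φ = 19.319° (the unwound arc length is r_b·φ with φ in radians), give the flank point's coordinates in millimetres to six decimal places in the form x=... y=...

pitch radius r_p = m·N/2 = 1.644·66/2 = 54.252000
base radius r_b = r_p·cos α = 54.252000·cos 17.552° = 51.726225
roll angle φ = 19.319° = 0.33718016 rad
x = r_b·(cos φ + φ·sin φ) = 51.726225·(0.94369130 + 0.33718016·0.33082735) = 54.583567
y = r_b·(sin φ − φ·cos φ) = 51.726225·(0.33082735 − 0.33718016·0.94369130) = 0.653477

x=54.583567 y=0.653477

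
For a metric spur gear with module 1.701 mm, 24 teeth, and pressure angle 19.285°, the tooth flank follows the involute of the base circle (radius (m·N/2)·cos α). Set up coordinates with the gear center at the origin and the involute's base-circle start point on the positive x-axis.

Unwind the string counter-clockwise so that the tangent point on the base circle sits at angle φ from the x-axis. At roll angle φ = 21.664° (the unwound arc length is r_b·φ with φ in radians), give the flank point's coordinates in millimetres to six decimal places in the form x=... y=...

pitch radius r_p = m·N/2 = 1.701·24/2 = 20.412000
base radius r_b = r_p·cos α = 20.412000·cos 19.285° = 19.266631
roll angle φ = 21.664° = 0.37810813 rad
x = r_b·(cos φ + φ·sin φ) = 19.266631·(0.92936471 + 0.37810813·0.36916289) = 20.595030
y = r_b·(sin φ − φ·cos φ) = 19.266631·(0.36916289 − 0.37810813·0.92936471) = 0.342224

x=20.595030 y=0.342224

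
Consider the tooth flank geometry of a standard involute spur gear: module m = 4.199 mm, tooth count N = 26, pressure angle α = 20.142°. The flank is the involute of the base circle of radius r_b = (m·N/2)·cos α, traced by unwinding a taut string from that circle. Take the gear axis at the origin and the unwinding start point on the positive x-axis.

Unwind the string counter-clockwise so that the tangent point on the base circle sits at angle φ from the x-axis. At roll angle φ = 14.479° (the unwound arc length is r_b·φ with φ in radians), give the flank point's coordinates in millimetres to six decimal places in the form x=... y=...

pitch radius r_p = m·N/2 = 4.199·26/2 = 54.587000
base radius r_b = r_p·cos α = 54.587000·cos 20.142° = 51.248573
roll angle φ = 14.479° = 0.25270622 rad
x = r_b·(cos φ + φ·sin φ) = 51.248573·(0.96823934 + 0.25270622·0.25002514) = 52.858919
y = r_b·(sin φ − φ·cos φ) = 51.248573·(0.25002514 − 0.25270622·0.96823934) = 0.273925

x=52.858919 y=0.273925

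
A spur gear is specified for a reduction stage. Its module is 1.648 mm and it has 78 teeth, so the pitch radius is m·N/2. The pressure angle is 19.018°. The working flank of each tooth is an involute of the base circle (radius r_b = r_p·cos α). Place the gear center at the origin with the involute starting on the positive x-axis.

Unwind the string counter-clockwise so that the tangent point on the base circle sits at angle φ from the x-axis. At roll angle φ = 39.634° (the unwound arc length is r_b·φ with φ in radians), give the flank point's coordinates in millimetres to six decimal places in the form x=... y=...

x=73.608357 y=6.389015

pitch radius r_p = m·N/2 = 1.648·78/2 = 64.272000
base radius r_b = r_p·cos α = 64.272000·cos 19.018° = 60.763793
roll angle φ = 39.634° = 0.69174380 rad
x = r_b·(cos φ + φ·sin φ) = 60.763793·(0.77013485 + 0.69174380·0.63788111) = 73.608357
y = r_b·(sin φ − φ·cos φ) = 60.763793·(0.63788111 − 0.69174380·0.77013485) = 6.389015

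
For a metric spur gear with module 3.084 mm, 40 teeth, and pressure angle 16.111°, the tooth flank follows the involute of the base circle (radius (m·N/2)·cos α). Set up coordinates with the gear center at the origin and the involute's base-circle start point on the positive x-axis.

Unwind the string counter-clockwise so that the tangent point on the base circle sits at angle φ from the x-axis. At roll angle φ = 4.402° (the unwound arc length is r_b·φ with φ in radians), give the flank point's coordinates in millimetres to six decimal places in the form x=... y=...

pitch radius r_p = m·N/2 = 3.084·40/2 = 61.680000
base radius r_b = r_p·cos α = 61.680000·cos 16.111° = 59.257573
roll angle φ = 4.402° = 0.07682939 rad
x = r_b·(cos φ + φ·sin φ) = 59.257573·(0.99705007 + 0.07682939·0.07675383) = 59.432207
y = r_b·(sin φ − φ·cos φ) = 59.257573·(0.07675383 − 0.07682939·0.99705007) = 0.008953

x=59.432207 y=0.008953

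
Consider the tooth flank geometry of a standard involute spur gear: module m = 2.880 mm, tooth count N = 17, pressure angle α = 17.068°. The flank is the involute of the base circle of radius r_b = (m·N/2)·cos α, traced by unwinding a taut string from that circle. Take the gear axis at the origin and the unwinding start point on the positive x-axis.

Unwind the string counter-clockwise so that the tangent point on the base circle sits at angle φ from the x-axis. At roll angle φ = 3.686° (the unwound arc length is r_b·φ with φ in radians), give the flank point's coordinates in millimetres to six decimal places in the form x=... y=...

x=23.450206 y=0.002076

pitch radius r_p = m·N/2 = 2.880·17/2 = 24.480000
base radius r_b = r_p·cos α = 24.480000·cos 17.068° = 23.401830
roll angle φ = 3.686° = 0.06433284 rad
x = r_b·(cos φ + φ·sin φ) = 23.401830·(0.99793136 + 0.06433284·0.06428847) = 23.450206
y = r_b·(sin φ − φ·cos φ) = 23.401830·(0.06428847 − 0.06433284·0.99793136) = 0.002076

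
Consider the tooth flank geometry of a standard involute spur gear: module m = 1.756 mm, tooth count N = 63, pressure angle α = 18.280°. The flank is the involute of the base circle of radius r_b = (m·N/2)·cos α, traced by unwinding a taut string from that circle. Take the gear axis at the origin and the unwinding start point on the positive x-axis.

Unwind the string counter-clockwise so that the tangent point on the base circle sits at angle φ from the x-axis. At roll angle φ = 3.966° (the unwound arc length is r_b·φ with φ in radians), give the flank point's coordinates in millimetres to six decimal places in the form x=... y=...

pitch radius r_p = m·N/2 = 1.756·63/2 = 55.314000
base radius r_b = r_p·cos α = 55.314000·cos 18.280° = 52.522580
roll angle φ = 3.966° = 0.06921976 rad
x = r_b·(cos φ + φ·sin φ) = 52.522580·(0.99760527 + 0.06921976·0.06916450) = 52.648257
y = r_b·(sin φ − φ·cos φ) = 52.522580·(0.06916450 − 0.06921976·0.99760527) = 0.005804

x=52.648257 y=0.005804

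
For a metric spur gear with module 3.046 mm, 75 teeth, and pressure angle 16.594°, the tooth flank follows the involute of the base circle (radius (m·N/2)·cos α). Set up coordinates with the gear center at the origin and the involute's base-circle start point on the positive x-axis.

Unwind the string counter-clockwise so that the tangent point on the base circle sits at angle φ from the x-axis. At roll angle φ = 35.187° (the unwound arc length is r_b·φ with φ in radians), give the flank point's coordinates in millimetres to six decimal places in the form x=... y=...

x=128.204936 y=8.137203

pitch radius r_p = m·N/2 = 3.046·75/2 = 114.225000
base radius r_b = r_p·cos α = 114.225000·cos 16.594° = 109.467813
roll angle φ = 35.187° = 0.61412900 rad
x = r_b·(cos φ + φ·sin φ) = 109.467813·(0.81727567 + 0.61412900·0.57624690) = 128.204936
y = r_b·(sin φ − φ·cos φ) = 109.467813·(0.57624690 − 0.61412900·0.81727567) = 8.137203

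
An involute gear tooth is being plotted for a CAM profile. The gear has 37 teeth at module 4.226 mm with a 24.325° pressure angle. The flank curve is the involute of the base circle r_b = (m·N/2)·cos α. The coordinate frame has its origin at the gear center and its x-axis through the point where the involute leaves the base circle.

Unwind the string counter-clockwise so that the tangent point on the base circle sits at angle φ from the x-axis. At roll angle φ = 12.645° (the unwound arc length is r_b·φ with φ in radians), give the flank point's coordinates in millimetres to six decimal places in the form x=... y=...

x=72.954262 y=0.254025

pitch radius r_p = m·N/2 = 4.226·37/2 = 78.181000
base radius r_b = r_p·cos α = 78.181000·cos 24.325° = 71.240375
roll angle φ = 12.645° = 0.22069688 rad
x = r_b·(cos φ + φ·sin φ) = 71.240375·(0.97574513 + 0.22069688·0.21890966) = 72.954262
y = r_b·(sin φ − φ·cos φ) = 71.240375·(0.21890966 − 0.22069688·0.97574513) = 0.254025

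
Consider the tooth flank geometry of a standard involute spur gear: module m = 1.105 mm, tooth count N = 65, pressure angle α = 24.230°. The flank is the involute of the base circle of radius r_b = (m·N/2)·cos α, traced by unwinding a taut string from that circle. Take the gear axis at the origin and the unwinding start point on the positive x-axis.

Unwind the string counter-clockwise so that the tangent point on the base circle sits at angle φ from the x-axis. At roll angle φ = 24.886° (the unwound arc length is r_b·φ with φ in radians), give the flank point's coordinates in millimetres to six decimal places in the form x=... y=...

pitch radius r_p = m·N/2 = 1.105·65/2 = 35.912500
base radius r_b = r_p·cos α = 35.912500·cos 24.230° = 32.748801
roll angle φ = 24.886° = 0.43434264 rad
x = r_b·(cos φ + φ·sin φ) = 32.748801·(0.90714687 + 0.43434264·0.42081417) = 35.693717
y = r_b·(sin φ − φ·cos φ) = 32.748801·(0.42081417 − 0.43434264·0.90714687) = 0.877720

x=35.693717 y=0.877720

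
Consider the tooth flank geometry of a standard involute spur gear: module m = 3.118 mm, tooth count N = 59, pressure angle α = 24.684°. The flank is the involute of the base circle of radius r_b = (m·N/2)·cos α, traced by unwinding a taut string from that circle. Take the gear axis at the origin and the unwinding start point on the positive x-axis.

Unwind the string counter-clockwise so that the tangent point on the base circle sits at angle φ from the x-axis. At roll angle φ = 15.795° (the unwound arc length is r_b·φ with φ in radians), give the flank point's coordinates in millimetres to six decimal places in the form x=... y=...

x=86.691891 y=0.579226

pitch radius r_p = m·N/2 = 3.118·59/2 = 91.981000
base radius r_b = r_p·cos α = 91.981000·cos 24.684° = 83.576221
roll angle φ = 15.795° = 0.27567476 rad
x = r_b·(cos φ + φ·sin φ) = 83.576221·(0.96224175 + 0.27567476·0.27219628) = 86.691891
y = r_b·(sin φ − φ·cos φ) = 83.576221·(0.27219628 − 0.27567476·0.96224175) = 0.579226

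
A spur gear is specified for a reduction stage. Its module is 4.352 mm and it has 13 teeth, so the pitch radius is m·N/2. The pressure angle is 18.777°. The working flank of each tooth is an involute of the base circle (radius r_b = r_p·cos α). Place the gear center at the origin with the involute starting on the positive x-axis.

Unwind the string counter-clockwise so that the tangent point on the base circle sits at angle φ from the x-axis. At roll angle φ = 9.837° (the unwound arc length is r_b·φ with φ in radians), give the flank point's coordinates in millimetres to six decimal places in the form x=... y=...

x=27.174298 y=0.045047

pitch radius r_p = m·N/2 = 4.352·13/2 = 28.288000
base radius r_b = r_p·cos α = 28.288000·cos 18.777° = 26.782472
roll angle φ = 9.837° = 0.17168804 rad
x = r_b·(cos φ + φ·sin φ) = 26.782472·(0.98529778 + 0.17168804·0.17084581) = 27.174298
y = r_b·(sin φ − φ·cos φ) = 26.782472·(0.17084581 − 0.17168804·0.98529778) = 0.045047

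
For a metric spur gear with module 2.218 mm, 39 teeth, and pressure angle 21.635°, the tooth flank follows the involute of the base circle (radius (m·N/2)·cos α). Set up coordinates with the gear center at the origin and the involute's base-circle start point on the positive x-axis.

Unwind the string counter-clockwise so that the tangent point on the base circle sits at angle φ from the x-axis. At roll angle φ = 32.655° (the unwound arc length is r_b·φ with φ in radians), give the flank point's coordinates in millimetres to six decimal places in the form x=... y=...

pitch radius r_p = m·N/2 = 2.218·39/2 = 43.251000
base radius r_b = r_p·cos α = 43.251000·cos 21.635° = 40.204029
roll angle φ = 32.655° = 0.56993727 rad
x = r_b·(cos φ + φ·sin φ) = 40.204029·(0.84193483 + 0.56993727·0.53957923) = 46.212969
y = r_b·(sin φ − φ·cos φ) = 40.204029·(0.53957923 − 0.56993727·0.84193483) = 2.401354

x=46.212969 y=2.401354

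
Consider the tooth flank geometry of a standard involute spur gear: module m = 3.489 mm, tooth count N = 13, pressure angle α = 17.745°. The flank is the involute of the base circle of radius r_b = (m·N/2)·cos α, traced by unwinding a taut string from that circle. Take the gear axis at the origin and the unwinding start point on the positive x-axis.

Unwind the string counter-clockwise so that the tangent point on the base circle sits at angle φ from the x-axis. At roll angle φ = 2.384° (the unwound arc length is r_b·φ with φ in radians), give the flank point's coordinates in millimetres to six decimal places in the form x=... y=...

pitch radius r_p = m·N/2 = 3.489·13/2 = 22.678500
base radius r_b = r_p·cos α = 22.678500·cos 17.745° = 21.599511
roll angle φ = 2.384° = 0.04160865 rad
x = r_b·(cos φ + φ·sin φ) = 21.599511·(0.99913449 + 0.04160865·0.04159664) = 21.618201
y = r_b·(sin φ − φ·cos φ) = 21.599511·(0.04159664 − 0.04160865·0.99913449) = 0.000519

x=21.618201 y=0.000519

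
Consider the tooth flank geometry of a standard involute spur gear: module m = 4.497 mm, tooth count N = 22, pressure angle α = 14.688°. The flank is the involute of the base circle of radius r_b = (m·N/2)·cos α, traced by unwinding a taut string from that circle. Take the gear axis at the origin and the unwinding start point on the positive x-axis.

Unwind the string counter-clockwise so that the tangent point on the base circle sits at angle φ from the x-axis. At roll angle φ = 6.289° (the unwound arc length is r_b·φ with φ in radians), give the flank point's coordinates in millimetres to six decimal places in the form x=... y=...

x=48.137847 y=0.021068

pitch radius r_p = m·N/2 = 4.497·22/2 = 49.467000
base radius r_b = r_p·cos α = 49.467000·cos 14.688° = 47.850462
roll angle φ = 6.289° = 0.10976376 rad
x = r_b·(cos φ + φ·sin φ) = 47.850462·(0.99398200 + 0.10976376·0.10954348) = 48.137847
y = r_b·(sin φ − φ·cos φ) = 47.850462·(0.10954348 − 0.10976376·0.99398200) = 0.021068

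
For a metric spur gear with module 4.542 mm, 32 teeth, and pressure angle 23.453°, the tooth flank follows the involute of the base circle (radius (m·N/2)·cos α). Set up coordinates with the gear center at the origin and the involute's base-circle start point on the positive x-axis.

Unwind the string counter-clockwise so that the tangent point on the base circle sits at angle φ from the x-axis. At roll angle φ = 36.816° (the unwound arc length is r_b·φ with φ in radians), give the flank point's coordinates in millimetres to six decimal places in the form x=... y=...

x=79.043087 y=5.655902

pitch radius r_p = m·N/2 = 4.542·32/2 = 72.672000
base radius r_b = r_p·cos α = 72.672000·cos 23.453° = 66.668338
roll angle φ = 36.816° = 0.64256042 rad
x = r_b·(cos φ + φ·sin φ) = 66.668338·(0.80056406 + 0.64256042·0.59924718) = 79.043087
y = r_b·(sin φ − φ·cos φ) = 66.668338·(0.59924718 − 0.64256042·0.80056406) = 5.655902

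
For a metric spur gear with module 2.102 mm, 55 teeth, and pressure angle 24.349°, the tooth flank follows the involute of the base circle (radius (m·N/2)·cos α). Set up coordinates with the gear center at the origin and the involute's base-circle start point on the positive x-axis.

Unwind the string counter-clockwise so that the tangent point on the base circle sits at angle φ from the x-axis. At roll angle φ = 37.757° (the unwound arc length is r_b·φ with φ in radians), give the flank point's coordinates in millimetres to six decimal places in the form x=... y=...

pitch radius r_p = m·N/2 = 2.102·55/2 = 57.805000
base radius r_b = r_p·cos α = 57.805000·cos 24.349° = 52.663304
roll angle φ = 37.757° = 0.65898397 rad
x = r_b·(cos φ + φ·sin φ) = 52.663304·(0.79061477 + 0.65898397·0.61231388) = 62.886294
y = r_b·(sin φ − φ·cos φ) = 52.663304·(0.61231388 − 0.65898397·0.79061477) = 4.808761

x=62.886294 y=4.808761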